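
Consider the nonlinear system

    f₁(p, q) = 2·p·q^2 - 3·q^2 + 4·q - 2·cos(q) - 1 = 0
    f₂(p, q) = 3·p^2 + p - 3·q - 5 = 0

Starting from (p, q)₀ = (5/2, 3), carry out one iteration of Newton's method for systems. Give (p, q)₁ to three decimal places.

At (5/2, 3): F = (30.97998, 7.250).
Jacobian J = [[2·q^2, 4·p·q - 6·q + 2·sin(q) + 4], [6·p + 1, -3]].
At the point, J = [[18.000, 16.28224], [16.000, -3.000]] (det J = -314.51584).
Solving J·Δ = −F gives Δ = (-0.671, -1.161).
Then the next iterate is (p, q)₁ = (1.829, 1.839).

(1.829, 1.839)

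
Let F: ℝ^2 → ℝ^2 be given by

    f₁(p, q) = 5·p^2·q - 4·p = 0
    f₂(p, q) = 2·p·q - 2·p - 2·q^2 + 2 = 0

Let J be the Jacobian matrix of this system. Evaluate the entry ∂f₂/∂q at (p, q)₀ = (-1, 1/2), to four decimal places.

∂f₂/∂q = 2·p - 4·q.
At (-1, 1/2) this is -4.0000.

-4.0000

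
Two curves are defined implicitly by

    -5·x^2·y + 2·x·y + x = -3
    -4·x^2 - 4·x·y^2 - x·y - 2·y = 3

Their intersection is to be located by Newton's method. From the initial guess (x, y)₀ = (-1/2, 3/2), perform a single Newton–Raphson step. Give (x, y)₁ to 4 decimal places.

(-0.2879, 2.1953)

At (-1/2, 3/2): F = (-0.8750, -1.7500).
Jacobian J = [[-10·x·y + 2·y + 1, -5·x^2 + 2·x], [-8·x - 4·y^2 - y, -8·x·y - x - 2]].
At the point, J = [[11.5000, -2.2500], [-6.5000, 4.5000]] (det J = 37.1250).
Solving J·Δ = −F gives Δ = (0.2121, 0.6953).
Then the next iterate is (x, y)₁ = (-0.2879, 2.1953).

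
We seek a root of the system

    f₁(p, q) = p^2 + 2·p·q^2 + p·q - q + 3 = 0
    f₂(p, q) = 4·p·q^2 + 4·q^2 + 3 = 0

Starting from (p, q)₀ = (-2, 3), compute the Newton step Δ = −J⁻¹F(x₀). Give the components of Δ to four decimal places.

(-0.0372, -1.4309)

At (-2, 3): F = (-38.0000, -33.0000).
Jacobian J = [[2·p + 2·q^2 + q, 4·p·q + p - 1], [4·q^2, 8·p·q + 8·q]].
At the point, J = [[17.0000, -27.0000], [36.0000, -24.0000]] (det J = 564.0000).
Solving J·Δ = −F gives Δ = (-0.0372, -1.4309).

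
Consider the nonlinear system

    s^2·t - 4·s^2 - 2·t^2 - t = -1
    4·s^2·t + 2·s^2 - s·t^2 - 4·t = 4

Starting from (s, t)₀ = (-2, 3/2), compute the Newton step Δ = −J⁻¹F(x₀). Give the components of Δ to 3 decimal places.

At (-2, 3/2): F = (-15.000, 26.500).
Jacobian J = [[2·s·t - 8·s, s^2 - 4·t - 1], [8·s·t + 4·s - t^2, 4·s^2 - 2·s·t - 4]].
At the point, J = [[10.000, -3.000], [-34.250, 18.000]] (det J = 77.250).
Solving J·Δ = −F gives Δ = (2.466, 3.220).

(2.466, 3.220)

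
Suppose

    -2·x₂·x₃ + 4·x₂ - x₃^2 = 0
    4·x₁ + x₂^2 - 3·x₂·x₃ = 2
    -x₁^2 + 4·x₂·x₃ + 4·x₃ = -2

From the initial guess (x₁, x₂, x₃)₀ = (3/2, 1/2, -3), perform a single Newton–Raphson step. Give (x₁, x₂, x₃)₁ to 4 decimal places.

At (3/2, 1/2, -3): F = (-4.0000, 8.7500, -18.2500).
Jacobian J = [[0, -2·x₃ + 4, -2·x₂ - 2·x₃], [4, 2·x₂ - 3·x₃, -3·x₂], [-2·x₁, 4·x₃, 4·x₂ + 4]].
At the point, J = [[0.0000, 10.0000, 5.0000], [4.0000, 10.0000, -1.5000], [-3.0000, -12.0000, 6.0000]] (det J = -285.0000).
Solving J·Δ = −F gives Δ = (-0.1114, -0.5465, 1.8930).
Then the next iterate is (x₁, x₂, x₃)₁ = (1.3886, -0.0465, -1.1070).

(1.3886, -0.0465, -1.1070)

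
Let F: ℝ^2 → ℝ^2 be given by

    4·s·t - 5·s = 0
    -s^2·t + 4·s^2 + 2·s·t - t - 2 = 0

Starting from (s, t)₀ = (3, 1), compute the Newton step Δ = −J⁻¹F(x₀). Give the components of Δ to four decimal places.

At (3, 1): F = (-3.0000, 30.0000).
Jacobian J = [[4·t - 5, 4·s], [-2·s·t + 8·s + 2·t, -s^2 + 2·s - 1]].
At the point, J = [[-1.0000, 12.0000], [20.0000, -4.0000]] (det J = -236.0000).
Solving J·Δ = −F gives Δ = (-1.4746, 0.1271).

(-1.4746, 0.1271)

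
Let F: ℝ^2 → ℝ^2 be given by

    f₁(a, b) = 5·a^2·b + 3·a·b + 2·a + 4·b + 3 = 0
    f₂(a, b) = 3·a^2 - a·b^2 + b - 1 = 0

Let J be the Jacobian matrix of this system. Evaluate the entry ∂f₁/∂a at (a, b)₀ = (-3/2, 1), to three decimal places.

-10.000

∂f₁/∂a = 10·a·b + 3·b + 2.
At (-3/2, 1) this is -10.000.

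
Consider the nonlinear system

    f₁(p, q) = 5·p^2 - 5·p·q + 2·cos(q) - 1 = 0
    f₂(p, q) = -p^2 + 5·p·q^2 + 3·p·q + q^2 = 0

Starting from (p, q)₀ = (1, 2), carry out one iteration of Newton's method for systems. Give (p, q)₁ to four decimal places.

(0.9189, 0.9980)

At (1, 2): F = (-6.832294, 29.0000).
Jacobian J = [[10·p - 5·q, -5·p - 2·sin(q)], [-2·p + 5·q^2 + 3·q, 10·p·q + 3·p + 2·q]].
At the point, J = [[0.0000, -6.818595], [24.0000, 27.0000]] (det J = 163.646276).
Solving J·Δ = −F gives Δ = (-0.0811, -1.0020).
Then the next iterate is (p, q)₁ = (0.9189, 0.9980).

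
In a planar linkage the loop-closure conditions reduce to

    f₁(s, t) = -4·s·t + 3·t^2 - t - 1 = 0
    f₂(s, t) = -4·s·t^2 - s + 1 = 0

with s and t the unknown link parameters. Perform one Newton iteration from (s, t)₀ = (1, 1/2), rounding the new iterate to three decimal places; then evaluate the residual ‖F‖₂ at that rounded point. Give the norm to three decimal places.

15.506

At (1, 1/2): F = (-2.750, -1.000).
Jacobian J = [[-4·t, -4·s + 6·t - 1], [-4·t^2 - 1, -8·s·t]].
At the point, J = [[-2.000, -2.000], [-2.000, -4.000]] (det J = 4.000).
Solving J·Δ = −F gives Δ = (-2.250, 0.875).
Then the next iterate is (s, t)₁ = (-1.250, 1.375).
Re-evaluating at (-1.250, 1.375): F = (10.17188, 11.70312), so ‖F‖₂ = 15.506.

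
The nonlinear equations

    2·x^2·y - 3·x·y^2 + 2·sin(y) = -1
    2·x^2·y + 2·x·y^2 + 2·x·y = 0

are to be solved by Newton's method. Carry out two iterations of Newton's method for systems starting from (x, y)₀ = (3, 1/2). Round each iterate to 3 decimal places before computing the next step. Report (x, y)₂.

(-0.366, 0.757)

At (3, 1/2): F = (8.70885, 13.500).
Jacobian J = [[4·x·y - 3·y^2, 2·x^2 - 6·x·y + 2·cos(y)], [4·x·y + 2·y^2 + 2·y, 2·x^2 + 4·x·y + 2·x]].
At the point, J = [[5.250, 10.75517], [7.500, 30.000]] (det J = 76.83626).
Solving J·Δ = −F gives Δ = (-1.511, -0.072).
Then the next iterate is (x, y)₁ = (1.489, 0.428).
Round to (1.489, 0.428) and repeat: F = (2.90968, 3.71796), J = [[1.99962, 2.43009], [3.77154, 9.96141]].
Δ = (-1.855, 0.329), so (x, y)₂ = (-0.366, 0.757).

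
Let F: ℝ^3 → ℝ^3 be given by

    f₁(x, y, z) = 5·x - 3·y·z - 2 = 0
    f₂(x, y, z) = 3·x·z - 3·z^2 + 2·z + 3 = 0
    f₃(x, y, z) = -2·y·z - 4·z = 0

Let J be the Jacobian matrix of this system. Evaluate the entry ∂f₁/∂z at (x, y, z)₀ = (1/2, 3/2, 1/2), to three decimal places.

-4.500

∂f₁/∂z = -3·y.
At (1/2, 3/2, 1/2) this is -4.500.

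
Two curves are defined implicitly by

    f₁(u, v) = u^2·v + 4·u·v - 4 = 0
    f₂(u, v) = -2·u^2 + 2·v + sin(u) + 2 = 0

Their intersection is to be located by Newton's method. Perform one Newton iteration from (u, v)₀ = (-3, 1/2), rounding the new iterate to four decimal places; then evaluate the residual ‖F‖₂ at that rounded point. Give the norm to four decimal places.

At (-3, 1/2): F = (-5.5000, -15.141120).
Jacobian J = [[2·u·v + 4·v, u^2 + 4·u], [-4·u + cos(u), 2]].
At the point, J = [[-1.0000, -3.0000], [11.010008, 2.0000]] (det J = 31.030023).
Solving J·Δ = −F gives Δ = (1.8183, -2.4394).
Then the next iterate is (u, v)₁ = (-1.1817, -1.9394).
Re-evaluating at (-1.1817, -1.9394): F = (2.458949, -5.596882), so ‖F‖₂ = 6.1132.

6.1132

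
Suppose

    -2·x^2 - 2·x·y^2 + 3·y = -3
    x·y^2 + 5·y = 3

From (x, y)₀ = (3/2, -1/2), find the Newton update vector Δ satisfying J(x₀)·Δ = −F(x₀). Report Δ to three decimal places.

At (3/2, -1/2): F = (-3.750, -5.125).
Jacobian J = [[-4·x - 2·y^2, -4·x·y + 3], [y^2, 2·x·y + 5]].
At the point, J = [[-6.500, 6.000], [0.250, 3.500]] (det J = -24.250).
Solving J·Δ = −F gives Δ = (0.727, 1.412).

(0.727, 1.412)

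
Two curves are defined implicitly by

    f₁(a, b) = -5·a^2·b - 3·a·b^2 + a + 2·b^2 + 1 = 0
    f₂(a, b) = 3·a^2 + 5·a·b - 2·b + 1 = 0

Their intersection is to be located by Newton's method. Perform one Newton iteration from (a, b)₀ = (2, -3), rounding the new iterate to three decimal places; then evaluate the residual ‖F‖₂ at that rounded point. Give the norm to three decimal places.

9.081

At (2, -3): F = (27.000, -11.000).
Jacobian J = [[-10·a·b - 3·b^2 + 1, -5·a^2 - 6·a·b + 4·b], [6·a + 5·b, 5·a - 2]].
At the point, J = [[34.000, 4.000], [-3.000, 8.000]] (det J = 284.000).
Solving J·Δ = −F gives Δ = (-0.915, 1.032).
Then the next iterate is (a, b)₁ = (1.085, -1.968).
Re-evaluating at (1.085, -1.968): F = (8.80825, -2.20872), so ‖F‖₂ = 9.081.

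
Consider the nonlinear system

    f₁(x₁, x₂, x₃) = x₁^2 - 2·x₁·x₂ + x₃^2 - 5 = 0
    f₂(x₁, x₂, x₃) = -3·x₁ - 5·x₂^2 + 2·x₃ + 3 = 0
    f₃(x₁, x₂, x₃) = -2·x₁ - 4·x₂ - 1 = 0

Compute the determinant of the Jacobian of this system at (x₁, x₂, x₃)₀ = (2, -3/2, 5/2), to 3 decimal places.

282.000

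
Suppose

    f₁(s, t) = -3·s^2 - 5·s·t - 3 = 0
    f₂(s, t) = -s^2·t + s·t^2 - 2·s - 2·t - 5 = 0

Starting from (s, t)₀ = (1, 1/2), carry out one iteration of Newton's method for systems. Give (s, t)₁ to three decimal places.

At (1, 1/2): F = (-8.500, -8.250).
Jacobian J = [[-6·s - 5·t, -5·s], [-2·s·t + t^2 - 2, -s^2 + 2·s·t - 2]].
At the point, J = [[-8.500, -5.000], [-2.750, -2.000]] (det J = 3.250).
Solving J·Δ = −F gives Δ = (7.462, -14.385).
Then the next iterate is (s, t)₁ = (8.462, -13.885).

(8.462, -13.885)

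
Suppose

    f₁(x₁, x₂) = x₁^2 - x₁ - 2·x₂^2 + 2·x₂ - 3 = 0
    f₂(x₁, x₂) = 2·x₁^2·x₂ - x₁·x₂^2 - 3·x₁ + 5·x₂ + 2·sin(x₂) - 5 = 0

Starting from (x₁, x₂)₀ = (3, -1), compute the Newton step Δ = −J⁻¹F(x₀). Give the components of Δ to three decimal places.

(-0.893, 0.911)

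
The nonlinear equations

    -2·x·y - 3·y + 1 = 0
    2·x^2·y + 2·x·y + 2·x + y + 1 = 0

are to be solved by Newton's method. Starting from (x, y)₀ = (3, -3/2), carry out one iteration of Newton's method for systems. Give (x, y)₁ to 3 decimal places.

(3.917, 0.417)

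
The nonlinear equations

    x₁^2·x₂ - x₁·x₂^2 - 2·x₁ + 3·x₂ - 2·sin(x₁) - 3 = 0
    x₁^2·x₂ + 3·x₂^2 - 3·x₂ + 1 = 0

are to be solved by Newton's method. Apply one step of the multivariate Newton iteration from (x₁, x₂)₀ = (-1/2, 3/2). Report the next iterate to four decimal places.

At (-1/2, 3/2): F = (4.958851, 3.6250).
Jacobian J = [[2·x₁·x₂ - x₂^2 - 2·cos(x₁) - 2, x₁^2 - 2·x₁·x₂ + 3], [2·x₁·x₂, x₁^2 + 6·x₂ - 3]].
At the point, J = [[-7.505165, 4.7500], [-1.5000, 6.2500]] (det J = -39.782282).
Solving J·Δ = −F gives Δ = (0.3462, -0.4969).
Then the next iterate is (x₁, x₂)₁ = (-0.1538, 1.0031).

(-0.1538, 1.0031)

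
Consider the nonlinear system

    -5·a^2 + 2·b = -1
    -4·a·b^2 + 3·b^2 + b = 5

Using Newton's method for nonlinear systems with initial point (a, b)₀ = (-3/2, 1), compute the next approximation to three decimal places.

At (-3/2, 1): F = (-8.250, 5.000).
Jacobian J = [[-10·a, 2], [-4·b^2, -8·a·b + 6·b + 1]].
At the point, J = [[15.000, 2.000], [-4.000, 19.000]] (det J = 293.000).
Solving J·Δ = −F gives Δ = (0.569, -0.143).
Then the next iterate is (a, b)₁ = (-0.931, 0.857).

(-0.931, 0.857)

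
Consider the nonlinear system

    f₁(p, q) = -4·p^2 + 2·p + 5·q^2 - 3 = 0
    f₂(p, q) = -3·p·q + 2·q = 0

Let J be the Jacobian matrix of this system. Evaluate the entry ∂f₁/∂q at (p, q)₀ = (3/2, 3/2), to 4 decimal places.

15.0000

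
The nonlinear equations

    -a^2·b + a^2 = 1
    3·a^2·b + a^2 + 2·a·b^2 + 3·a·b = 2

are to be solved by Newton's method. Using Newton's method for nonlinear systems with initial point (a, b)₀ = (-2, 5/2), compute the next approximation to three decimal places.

(-1.529, 1.457)

At (-2, 5/2): F = (-7.000, -8.000).
Jacobian J = [[-2·a·b + 2·a, -a^2], [6·a·b + 2·a + 2·b^2 + 3·b, 3·a^2 + 4·a·b + 3·a]].
At the point, J = [[6.000, -4.000], [-14.000, -14.000]] (det J = -140.000).
Solving J·Δ = −F gives Δ = (0.471, -1.043).
Then the next iterate is (a, b)₁ = (-1.529, 1.457).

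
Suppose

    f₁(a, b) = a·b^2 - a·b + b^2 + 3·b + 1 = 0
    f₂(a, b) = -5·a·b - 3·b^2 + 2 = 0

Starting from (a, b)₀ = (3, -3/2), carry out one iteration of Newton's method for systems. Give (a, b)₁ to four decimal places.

(0.7333, -1.3750)

At (3, -3/2): F = (10.0000, 17.7500).
Jacobian J = [[b^2 - b, 2·a·b - a + 2·b + 3], [-5·b, -5·a - 6·b]].
At the point, J = [[3.7500, -12.0000], [7.5000, -6.0000]] (det J = 67.5000).
Solving J·Δ = −F gives Δ = (-2.2667, 0.1250).
Then the next iterate is (a, b)₁ = (0.7333, -1.3750).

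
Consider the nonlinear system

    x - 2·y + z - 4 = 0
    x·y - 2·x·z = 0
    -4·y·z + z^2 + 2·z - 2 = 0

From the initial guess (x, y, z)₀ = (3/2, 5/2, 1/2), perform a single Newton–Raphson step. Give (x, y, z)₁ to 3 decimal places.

At (3/2, 5/2, 1/2): F = (-7.000, 2.250, -5.750).
Jacobian J = [[1, -2, 1], [y - 2·z, x, -2·x], [0, -4·z, -4·y + 2·z + 2]].
At the point, J = [[1.000, -2.000, 1.000], [1.500, 1.500, -3.000], [0.000, -2.000, -7.000]] (det J = -40.500).
Solving J·Δ = −F gives Δ = (1.324, -2.843, -0.009).
Then the next iterate is (x, y, z)₁ = (2.824, -0.343, 0.491).

(2.824, -0.343, 0.491)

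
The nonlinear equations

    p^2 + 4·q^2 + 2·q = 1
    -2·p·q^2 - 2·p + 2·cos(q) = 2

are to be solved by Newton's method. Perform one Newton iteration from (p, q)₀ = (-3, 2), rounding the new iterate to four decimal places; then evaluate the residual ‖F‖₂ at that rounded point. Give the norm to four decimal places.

At (-3, 2): F = (28.0000, 27.167706).
Jacobian J = [[2·p, 8·q + 2], [-2·q^2 - 2, -4·p·q - 2·sin(q)]].
At the point, J = [[-6.0000, 18.0000], [-10.0000, 22.181405]] (det J = 46.911569).
Solving J·Δ = −F gives Δ = (-2.8151, -2.4939).
Then the next iterate is (p, q)₁ = (-5.8151, -0.4939).
Re-evaluating at (-5.8151, -0.4939): F = (32.803337, 14.228220), so ‖F‖₂ = 35.7561.

35.7561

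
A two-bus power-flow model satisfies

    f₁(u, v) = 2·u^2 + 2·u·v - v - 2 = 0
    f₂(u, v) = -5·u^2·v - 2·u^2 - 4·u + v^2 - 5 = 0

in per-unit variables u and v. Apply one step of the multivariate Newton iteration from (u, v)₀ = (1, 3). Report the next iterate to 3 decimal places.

(0.583, 4.167)

At (1, 3): F = (3.000, -17.000).
Jacobian J = [[4·u + 2·v, 2·u - 1], [-10·u·v - 4·u - 4, -5·u^2 + 2·v]].
At the point, J = [[10.000, 1.000], [-38.000, 1.000]] (det J = 48.000).
Solving J·Δ = −F gives Δ = (-0.417, 1.167).
Then the next iterate is (u, v)₁ = (0.583, 4.167).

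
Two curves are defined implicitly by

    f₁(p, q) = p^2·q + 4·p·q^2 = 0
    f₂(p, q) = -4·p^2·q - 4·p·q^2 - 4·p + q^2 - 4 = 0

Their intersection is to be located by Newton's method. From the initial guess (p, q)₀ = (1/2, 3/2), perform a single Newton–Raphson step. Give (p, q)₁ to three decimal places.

(-0.040, 1.627)

At (1/2, 3/2): F = (4.875, -9.750).
Jacobian J = [[2·p·q + 4·q^2, p^2 + 8·p·q], [-8·p·q - 4·q^2 - 4, -4·p^2 - 8·p·q + 2·q]].
At the point, J = [[10.500, 6.250], [-19.000, -4.000]] (det J = 76.750).
Solving J·Δ = −F gives Δ = (-0.540, 0.127).
Then the next iterate is (p, q)₁ = (-0.040, 1.627).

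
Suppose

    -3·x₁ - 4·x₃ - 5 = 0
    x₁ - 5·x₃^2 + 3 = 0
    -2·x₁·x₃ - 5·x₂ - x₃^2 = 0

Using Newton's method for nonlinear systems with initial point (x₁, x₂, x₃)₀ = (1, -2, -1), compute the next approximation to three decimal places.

(-0.692, -0.477, -0.731)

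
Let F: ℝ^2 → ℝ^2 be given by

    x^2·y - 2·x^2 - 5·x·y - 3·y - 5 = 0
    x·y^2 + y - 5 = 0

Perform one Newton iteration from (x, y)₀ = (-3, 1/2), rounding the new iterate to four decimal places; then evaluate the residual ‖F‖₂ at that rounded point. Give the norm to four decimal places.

37.2042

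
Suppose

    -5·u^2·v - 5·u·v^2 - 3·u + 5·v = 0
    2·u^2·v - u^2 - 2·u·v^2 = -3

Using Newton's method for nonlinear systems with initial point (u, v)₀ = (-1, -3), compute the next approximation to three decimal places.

(-0.909, -1.636)

At (-1, -3): F = (48.000, 14.000).
Jacobian J = [[-10·u·v - 5·v^2 - 3, -5·u^2 - 10·u·v + 5], [4·u·v - 2·u - 2·v^2, 2·u^2 - 4·u·v]].
At the point, J = [[-78.000, -30.000], [-4.000, -10.000]] (det J = 660.000).
Solving J·Δ = −F gives Δ = (0.091, 1.364).
Then the next iterate is (u, v)₁ = (-0.909, -1.636).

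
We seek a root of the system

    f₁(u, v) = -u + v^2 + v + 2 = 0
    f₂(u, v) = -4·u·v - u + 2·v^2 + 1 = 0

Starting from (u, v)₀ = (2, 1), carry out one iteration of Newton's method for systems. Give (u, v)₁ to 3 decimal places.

At (2, 1): F = (2.000, -7.000).
Jacobian J = [[-1, 2·v + 1], [-4·v - 1, -4·u + 4·v]].
At the point, J = [[-1.000, 3.000], [-5.000, -4.000]] (det J = 19.000).
Solving J·Δ = −F gives Δ = (-0.684, -0.895).
Then the next iterate is (u, v)₁ = (1.316, 0.105).

(1.316, 0.105)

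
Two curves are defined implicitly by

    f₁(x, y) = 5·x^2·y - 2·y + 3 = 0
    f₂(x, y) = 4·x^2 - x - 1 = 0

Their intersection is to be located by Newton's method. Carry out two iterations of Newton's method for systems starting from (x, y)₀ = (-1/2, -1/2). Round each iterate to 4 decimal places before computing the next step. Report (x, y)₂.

At (-1/2, -1/2): F = (3.3750, 0.5000).
Jacobian J = [[10·x·y, 5·x^2 - 2], [8·x - 1, 0]].
At the point, J = [[2.5000, -0.7500], [-5.0000, 0.0000]] (det J = -3.7500).
Solving J·Δ = −F gives Δ = (0.1000, 4.8333).
Then the next iterate is (x, y)₁ = (-0.4000, 4.3333).
Round to (-0.4000, 4.3333) and repeat: F = (-2.199960, 0.0400), J = [[-17.3332, -1.2000], [-4.2000, 0.0000]].
Δ = (0.0095, -1.9709), so (x, y)₂ = (-0.3905, 2.3624).

(-0.3905, 2.3624)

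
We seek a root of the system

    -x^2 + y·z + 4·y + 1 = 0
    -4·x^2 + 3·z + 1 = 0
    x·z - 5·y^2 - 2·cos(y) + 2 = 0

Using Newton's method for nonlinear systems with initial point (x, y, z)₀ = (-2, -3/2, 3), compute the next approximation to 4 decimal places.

(-0.6945, -1.3808, -1.9626)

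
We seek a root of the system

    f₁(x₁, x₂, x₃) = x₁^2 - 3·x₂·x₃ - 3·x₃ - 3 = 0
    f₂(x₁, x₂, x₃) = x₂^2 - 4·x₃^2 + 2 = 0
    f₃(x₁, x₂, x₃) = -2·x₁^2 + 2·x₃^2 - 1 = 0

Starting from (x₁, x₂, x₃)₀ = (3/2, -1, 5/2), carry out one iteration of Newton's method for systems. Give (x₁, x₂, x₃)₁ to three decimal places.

At (3/2, -1, 5/2): F = (-0.750, -22.000, 7.000).
Jacobian J = [[2·x₁, -3·x₃, -3·x₂ - 3], [0, 2·x₂, -8·x₃], [-4·x₁, 0, 4·x₃]].
At the point, J = [[3.000, -7.500, 0.000], [0.000, -2.000, -20.000], [-6.000, 0.000, 10.000]] (det J = -960.000).
Solving J·Δ = −F gives Δ = (-0.609, -0.344, -1.066).
Then the next iterate is (x₁, x₂, x₃)₁ = (0.891, -1.344, 1.434).

(0.891, -1.344, 1.434)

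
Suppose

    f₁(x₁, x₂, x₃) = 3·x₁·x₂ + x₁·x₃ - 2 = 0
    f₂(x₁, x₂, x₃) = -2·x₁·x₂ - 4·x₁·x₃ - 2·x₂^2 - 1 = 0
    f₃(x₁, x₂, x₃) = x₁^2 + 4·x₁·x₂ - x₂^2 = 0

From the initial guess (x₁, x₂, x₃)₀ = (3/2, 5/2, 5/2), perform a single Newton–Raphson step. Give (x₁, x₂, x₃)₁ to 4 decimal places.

At (3/2, 5/2, 5/2): F = (13.0000, -36.0000, 11.0000).
Jacobian J = [[3·x₂ + x₃, 3·x₁, x₁], [-2·x₂ - 4·x₃, -2·x₁ - 4·x₂, -4·x₁], [2·x₁ + 4·x₂, 4·x₁ - 2·x₂, 0]].
At the point, J = [[10.0000, 4.5000, 1.5000], [-15.0000, -13.0000, -6.0000], [13.0000, 1.0000, 0.0000]] (det J = -60.0000).
Solving J·Δ = −F gives Δ = (-0.9750, 1.6750, -7.1917).
Then the next iterate is (x₁, x₂, x₃)₁ = (0.5250, 4.1750, -4.6917).

(0.5250, 4.1750, -4.6917)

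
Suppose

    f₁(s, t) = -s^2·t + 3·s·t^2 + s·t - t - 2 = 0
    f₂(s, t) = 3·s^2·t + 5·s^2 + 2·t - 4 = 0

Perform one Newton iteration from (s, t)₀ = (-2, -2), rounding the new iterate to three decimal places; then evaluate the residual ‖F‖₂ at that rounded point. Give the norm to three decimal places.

6.979

At (-2, -2): F = (-12.000, -12.000).
Jacobian J = [[-2·s·t + 3·t^2 + t, -s^2 + 6·s·t + s - 1], [6·s·t + 10·s, 3·s^2 + 2]].
At the point, J = [[2.000, 17.000], [4.000, 14.000]] (det J = -40.000).
Solving J·Δ = −F gives Δ = (0.900, 0.600).
Then the next iterate is (s, t)₁ = (-1.100, -1.400).
Re-evaluating at (-1.100, -1.400): F = (-3.834, -5.832), so ‖F‖₂ = 6.979.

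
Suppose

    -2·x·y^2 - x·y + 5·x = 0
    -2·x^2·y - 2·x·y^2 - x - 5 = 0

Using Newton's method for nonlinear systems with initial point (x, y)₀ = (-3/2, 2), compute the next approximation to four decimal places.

At (-3/2, 2): F = (7.5000, -0.5000).
Jacobian J = [[-2·y^2 - y + 5, -4·x·y - x], [-4·x·y - 2·y^2 - 1, -2·x^2 - 4·x·y]].
At the point, J = [[-5.0000, 13.5000], [3.0000, 7.5000]] (det J = -78.0000).
Solving J·Δ = −F gives Δ = (0.8077, -0.2564).
Then the next iterate is (x, y)₁ = (-0.6923, 1.7436).

(-0.6923, 1.7436)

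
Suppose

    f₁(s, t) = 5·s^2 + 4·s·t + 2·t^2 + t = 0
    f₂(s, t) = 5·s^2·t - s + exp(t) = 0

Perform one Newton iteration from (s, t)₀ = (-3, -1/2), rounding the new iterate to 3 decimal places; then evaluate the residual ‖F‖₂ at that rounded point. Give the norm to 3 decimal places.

At (-3, -1/2): F = (51.000, -18.89347).
Jacobian J = [[10·s + 4·t, 4·s + 4·t + 1], [10·s·t - 1, 5·s^2 + exp(t)]].
At the point, J = [[-32.000, -13.000], [14.000, 45.60653]] (det J = -1277.40898).
Solving J·Δ = −F gives Δ = (1.629, -0.086).
Then the next iterate is (s, t)₁ = (-1.371, -0.586).
Re-evaluating at (-1.371, -0.586): F = (12.71262, -3.57980), so ‖F‖₂ = 13.207.

13.207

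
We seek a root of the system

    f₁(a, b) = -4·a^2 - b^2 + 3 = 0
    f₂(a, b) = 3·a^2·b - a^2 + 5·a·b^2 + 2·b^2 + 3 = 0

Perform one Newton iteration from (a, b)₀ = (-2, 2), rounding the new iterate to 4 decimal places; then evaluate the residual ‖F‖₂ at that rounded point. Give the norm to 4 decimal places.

3.8923

At (-2, 2): F = (-17.0000, -9.0000).
Jacobian J = [[-8·a, -2·b], [6·a·b - 2·a + 5·b^2, 3·a^2 + 10·a·b + 4·b]].
At the point, J = [[16.0000, -4.0000], [0.0000, -20.0000]] (det J = -320.0000).
Solving J·Δ = −F gives Δ = (0.9500, -0.4500).
Then the next iterate is (a, b)₁ = (-1.0500, 1.5500).
Re-evaluating at (-1.0500, 1.5500): F = (-3.8125, -0.7840), so ‖F‖₂ = 3.8923.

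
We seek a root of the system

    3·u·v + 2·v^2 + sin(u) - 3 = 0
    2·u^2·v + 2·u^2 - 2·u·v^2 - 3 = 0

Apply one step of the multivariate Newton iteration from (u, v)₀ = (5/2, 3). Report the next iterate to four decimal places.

(1.2673, 1.5645)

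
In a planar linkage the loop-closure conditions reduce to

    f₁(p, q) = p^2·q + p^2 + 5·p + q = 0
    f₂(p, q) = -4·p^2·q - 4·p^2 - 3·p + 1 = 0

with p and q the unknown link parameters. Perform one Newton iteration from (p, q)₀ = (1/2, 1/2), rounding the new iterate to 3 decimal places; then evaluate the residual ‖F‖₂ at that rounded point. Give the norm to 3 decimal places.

3.079

At (1/2, 1/2): F = (3.375, -2.000).
Jacobian J = [[2·p·q + 2·p + 5, p^2 + 1], [-8·p·q - 8·p - 3, -4·p^2]].
At the point, J = [[6.500, 1.250], [-9.000, -1.000]] (det J = 4.750).
Solving J·Δ = −F gives Δ = (0.184, -3.658).
Then the next iterate is (p, q)₁ = (0.684, -3.158).
Re-evaluating at (0.684, -3.158): F = (-0.74763, 2.98653), so ‖F‖₂ = 3.079.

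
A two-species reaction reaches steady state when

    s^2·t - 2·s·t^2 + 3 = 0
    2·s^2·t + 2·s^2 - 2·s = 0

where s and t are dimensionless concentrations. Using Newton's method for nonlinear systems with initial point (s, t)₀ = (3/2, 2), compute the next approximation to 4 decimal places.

(0.9413, 1.6531)

At (3/2, 2): F = (-4.5000, 10.5000).
Jacobian J = [[2·s·t - 2·t^2, s^2 - 4·s·t], [4·s·t + 4·s - 2, 2·s^2]].
At the point, J = [[-2.0000, -9.7500], [16.0000, 4.5000]] (det J = 147.0000).
Solving J·Δ = −F gives Δ = (-0.5587, -0.3469).
Then the next iterate is (s, t)₁ = (0.9413, 1.6531).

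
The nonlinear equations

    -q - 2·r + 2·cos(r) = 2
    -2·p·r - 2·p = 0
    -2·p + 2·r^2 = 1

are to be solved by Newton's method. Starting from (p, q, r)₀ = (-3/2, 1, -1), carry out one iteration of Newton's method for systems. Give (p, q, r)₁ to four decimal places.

(0.5000, 1.0806, -1.0000)

At (-3/2, 1, -1): F = (0.080605, 0.0000, 4.0000).
Jacobian J = [[0, -1, -2·sin(r) - 2], [-2·r - 2, 0, -2·p], [-2, 0, 4·r]].
At the point, J = [[0.0000, -1.0000, -0.317058], [0.0000, 0.0000, 3.0000], [-2.0000, 0.0000, -4.0000]] (det J = 6.0000).
Solving J·Δ = −F gives Δ = (2.0000, 0.0806, 0.0000).
Then the next iterate is (p, q, r)₁ = (0.5000, 1.0806, -1.0000).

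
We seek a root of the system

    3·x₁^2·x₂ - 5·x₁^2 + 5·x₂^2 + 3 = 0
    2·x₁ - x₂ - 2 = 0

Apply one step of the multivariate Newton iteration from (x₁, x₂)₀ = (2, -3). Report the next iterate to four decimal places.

(0.9348, -0.1304)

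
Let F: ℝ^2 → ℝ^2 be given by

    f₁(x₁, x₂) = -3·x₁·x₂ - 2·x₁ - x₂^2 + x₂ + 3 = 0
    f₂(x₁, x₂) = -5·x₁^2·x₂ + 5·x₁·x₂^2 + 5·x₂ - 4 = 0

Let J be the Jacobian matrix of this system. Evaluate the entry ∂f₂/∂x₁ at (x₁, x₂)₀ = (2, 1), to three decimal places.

-15.000

∂f₂/∂x₁ = -10·x₁·x₂ + 5·x₂^2.
At (2, 1) this is -15.000.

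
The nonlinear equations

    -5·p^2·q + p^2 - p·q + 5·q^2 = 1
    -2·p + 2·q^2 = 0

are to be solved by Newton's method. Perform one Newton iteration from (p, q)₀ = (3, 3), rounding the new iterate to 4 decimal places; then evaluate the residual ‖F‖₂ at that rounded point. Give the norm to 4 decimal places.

27.6973

At (3, 3): F = (-91.0000, 12.0000).
Jacobian J = [[-10·p·q + 2·p - q, -5·p^2 - p + 10·q], [-2, 4·q]].
At the point, J = [[-87.0000, -18.0000], [-2.0000, 12.0000]] (det J = -1080.0000).
Solving J·Δ = −F gives Δ = (-0.8111, -1.1352).
Then the next iterate is (p, q)₁ = (2.1889, 1.8648).
Re-evaluating at (2.1889, 1.8648): F = (-27.577107, 2.577158), so ‖F‖₂ = 27.6973.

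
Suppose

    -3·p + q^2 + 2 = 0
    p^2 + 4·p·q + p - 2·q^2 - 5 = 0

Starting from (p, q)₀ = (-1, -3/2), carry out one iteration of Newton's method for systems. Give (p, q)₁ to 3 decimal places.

(-0.852, 0.769)

At (-1, -3/2): F = (7.250, -3.500).
Jacobian J = [[-3, 2·q], [2·p + 4·q + 1, 4·p - 4·q]].
At the point, J = [[-3.000, -3.000], [-7.000, 2.000]] (det J = -27.000).
Solving J·Δ = −F gives Δ = (0.148, 2.269).
Then the next iterate is (p, q)₁ = (-0.852, 0.769).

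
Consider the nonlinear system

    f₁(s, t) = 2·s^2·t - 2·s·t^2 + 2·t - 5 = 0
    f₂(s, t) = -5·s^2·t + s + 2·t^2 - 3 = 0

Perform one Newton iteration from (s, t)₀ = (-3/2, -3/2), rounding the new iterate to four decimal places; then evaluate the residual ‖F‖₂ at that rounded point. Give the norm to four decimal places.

10.8331

At (-3/2, -3/2): F = (-8.0000, 16.8750).
Jacobian J = [[4·s·t - 2·t^2, 2·s^2 - 4·s·t + 2], [-10·s·t + 1, -5·s^2 + 4·t]].
At the point, J = [[4.5000, -2.5000], [-21.5000, -17.2500]] (det J = -131.3750).
Solving J·Δ = −F gives Δ = (1.3716, -0.7312).
Then the next iterate is (s, t)₁ = (-0.1284, -2.2312).
Re-evaluating at (-0.1284, -2.2312): F = (-8.257554, 7.012031), so ‖F‖₂ = 10.8331.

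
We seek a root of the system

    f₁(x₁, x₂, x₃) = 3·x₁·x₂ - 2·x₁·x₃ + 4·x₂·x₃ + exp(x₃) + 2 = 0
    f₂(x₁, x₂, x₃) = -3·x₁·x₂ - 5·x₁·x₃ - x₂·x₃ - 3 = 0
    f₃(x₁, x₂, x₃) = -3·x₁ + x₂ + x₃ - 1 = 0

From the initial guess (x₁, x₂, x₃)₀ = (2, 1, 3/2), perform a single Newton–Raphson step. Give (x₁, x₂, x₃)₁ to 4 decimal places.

At (2, 1, 3/2): F = (12.481689, -25.5000, -4.5000).
Jacobian J = [[3·x₂ - 2·x₃, 3·x₁ + 4·x₃, -2·x₁ + 4·x₂ + exp(x₃)], [-3·x₂ - 5·x₃, -3·x₁ - x₃, -5·x₁ - x₂], [-3, 1, 1]].
At the point, J = [[0.0000, 12.0000, 4.481689], [-10.5000, -7.5000, -11.0000], [-3.0000, 1.0000, 1.0000]] (det J = 374.104261).
Solving J·Δ = −F gives Δ = (-1.8127, -1.1009, 0.1628).
Then the next iterate is (x₁, x₂, x₃)₁ = (0.1873, -0.1009, 1.6628).

(0.1873, -0.1009, 1.6628)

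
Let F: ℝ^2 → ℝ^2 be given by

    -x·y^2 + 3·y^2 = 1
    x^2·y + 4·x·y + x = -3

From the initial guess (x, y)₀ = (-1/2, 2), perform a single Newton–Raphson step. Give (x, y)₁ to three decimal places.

(-0.596, 1.044)

At (-1/2, 2): F = (13.000, -1.000).
Jacobian J = [[-y^2, -2·x·y + 6·y], [2·x·y + 4·y + 1, x^2 + 4·x]].
At the point, J = [[-4.000, 14.000], [7.000, -1.750]] (det J = -91.000).
Solving J·Δ = −F gives Δ = (-0.096, -0.956).
Then the next iterate is (x, y)₁ = (-0.596, 1.044).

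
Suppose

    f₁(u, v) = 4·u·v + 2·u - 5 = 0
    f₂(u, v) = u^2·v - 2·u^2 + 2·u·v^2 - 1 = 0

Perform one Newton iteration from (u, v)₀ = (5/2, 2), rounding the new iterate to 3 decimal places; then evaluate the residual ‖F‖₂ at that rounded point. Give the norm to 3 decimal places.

At (5/2, 2): F = (20.000, 19.000).
Jacobian J = [[4·v + 2, 4·u], [2·u·v - 4·u + 2·v^2, u^2 + 4·u·v]].
At the point, J = [[10.000, 10.000], [8.000, 26.250]] (det J = 182.500).
Solving J·Δ = −F gives Δ = (-1.836, -0.164).
Then the next iterate is (u, v)₁ = (0.664, 1.836).
Re-evaluating at (0.664, 1.836): F = (1.20442, 3.40424), so ‖F‖₂ = 3.611.

3.611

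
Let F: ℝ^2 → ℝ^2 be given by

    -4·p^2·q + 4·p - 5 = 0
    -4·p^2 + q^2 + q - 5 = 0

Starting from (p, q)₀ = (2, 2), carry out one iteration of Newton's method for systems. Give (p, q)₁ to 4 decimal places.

(1.0278, 1.8889)

At (2, 2): F = (-29.0000, -15.0000).
Jacobian J = [[-8·p·q + 4, -4·p^2], [-8·p, 2·q + 1]].
At the point, J = [[-28.0000, -16.0000], [-16.0000, 5.0000]] (det J = -396.0000).
Solving J·Δ = −F gives Δ = (-0.9722, -0.1111).
Then the next iterate is (p, q)₁ = (1.0278, 1.8889).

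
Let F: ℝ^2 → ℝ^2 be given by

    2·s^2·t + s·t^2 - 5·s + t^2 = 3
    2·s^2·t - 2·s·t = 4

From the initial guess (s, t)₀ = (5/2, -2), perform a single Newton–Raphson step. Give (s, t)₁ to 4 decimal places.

(1.2479, -2.1377)

At (5/2, -2): F = (-26.5000, -19.0000).
Jacobian J = [[4·s·t + t^2 - 5, 2·s^2 + 2·s·t + 2·t], [4·s·t - 2·t, 2·s^2 - 2·s]].
At the point, J = [[-21.0000, -1.5000], [-16.0000, 7.5000]] (det J = -181.5000).
Solving J·Δ = −F gives Δ = (-1.2521, -0.1377).
Then the next iterate is (s, t)₁ = (1.2479, -2.1377).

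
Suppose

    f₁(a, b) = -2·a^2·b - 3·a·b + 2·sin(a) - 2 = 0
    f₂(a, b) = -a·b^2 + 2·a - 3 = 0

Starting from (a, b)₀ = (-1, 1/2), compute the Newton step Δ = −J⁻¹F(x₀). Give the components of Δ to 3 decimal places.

At (-1, 1/2): F = (-3.18294, -4.750).
Jacobian J = [[-4·a·b - 3·b + 2·cos(a), -2·a^2 - 3·a], [-b^2 + 2, -2·a·b]].
At the point, J = [[1.58060, 1.000], [1.750, 1.000]] (det J = -0.16940).
Solving J·Δ = −F gives Δ = (9.251, -11.439).

(9.251, -11.439)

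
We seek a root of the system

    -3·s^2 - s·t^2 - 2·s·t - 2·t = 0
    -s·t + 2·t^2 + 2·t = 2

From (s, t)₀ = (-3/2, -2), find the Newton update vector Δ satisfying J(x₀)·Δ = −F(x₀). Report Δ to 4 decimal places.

(0.2418, -0.1148)

At (-3/2, -2): F = (-2.7500, -1.0000).
Jacobian J = [[-6·s - t^2 - 2·t, -2·s·t - 2·s - 2], [-t, -s + 4·t + 2]].
At the point, J = [[9.0000, -5.0000], [2.0000, -4.5000]] (det J = -30.5000).
Solving J·Δ = −F gives Δ = (0.2418, -0.1148).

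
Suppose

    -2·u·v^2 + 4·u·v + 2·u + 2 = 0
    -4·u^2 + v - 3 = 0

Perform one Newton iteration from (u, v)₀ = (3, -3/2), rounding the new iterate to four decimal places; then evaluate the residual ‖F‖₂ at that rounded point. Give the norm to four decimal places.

At (3, -3/2): F = (-23.5000, -40.5000).
Jacobian J = [[-2·v^2 + 4·v + 2, -4·u·v + 4·u], [-8·u, 1]].
At the point, J = [[-8.5000, 30.0000], [-24.0000, 1.0000]] (det J = 711.5000).
Solving J·Δ = −F gives Δ = (-1.6746, 0.3089).
Then the next iterate is (u, v)₁ = (1.3254, -1.1911).
Re-evaluating at (1.3254, -1.1911): F = (-5.424677, -11.217841), so ‖F‖₂ = 12.4606.

12.4606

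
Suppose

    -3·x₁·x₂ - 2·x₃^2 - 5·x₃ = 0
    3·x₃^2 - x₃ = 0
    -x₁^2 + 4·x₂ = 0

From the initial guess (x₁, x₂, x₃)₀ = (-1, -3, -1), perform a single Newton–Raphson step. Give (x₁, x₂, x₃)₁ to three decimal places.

At (-1, -3, -1): F = (-6.000, 4.000, -13.000).
Jacobian J = [[-3·x₂, -3·x₁, -4·x₃ - 5], [0, 0, 6·x₃ - 1], [-2·x₁, 4, 0]].
At the point, J = [[9.000, 3.000, -1.000], [0.000, 0.000, -7.000], [2.000, 4.000, 0.000]] (det J = 210.000).
Solving J·Δ = −F gives Δ = (-0.424, 3.462, 0.571).
Then the next iterate is (x₁, x₂, x₃)₁ = (-1.424, 0.462, -0.429).

(-1.424, 0.462, -0.429)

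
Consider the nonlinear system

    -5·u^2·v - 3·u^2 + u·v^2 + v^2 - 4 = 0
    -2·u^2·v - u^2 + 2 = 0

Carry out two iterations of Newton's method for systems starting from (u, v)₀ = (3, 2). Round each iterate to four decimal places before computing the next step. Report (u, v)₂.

(0.8613, 2.1446)

At (3, 2): F = (-105.0000, -43.0000).
Jacobian J = [[-10·u·v - 6·u + v^2, -5·u^2 + 2·u·v + 2·v], [-4·u·v - 2·u, -2·u^2]].
At the point, J = [[-74.0000, -29.0000], [-30.0000, -18.0000]] (det J = 462.0000).
Solving J·Δ = −F gives Δ = (-1.3918, -0.0693).
Then the next iterate is (u, v)₁ = (1.6082, 1.9307).
Round to (1.6082, 1.9307) and repeat: F = (-27.003506, -10.573074), J = [[-36.971115, -2.860233], [-15.636207, -5.172614]].
Δ = (-0.7469, 0.2139), so (u, v)₂ = (0.8613, 2.1446).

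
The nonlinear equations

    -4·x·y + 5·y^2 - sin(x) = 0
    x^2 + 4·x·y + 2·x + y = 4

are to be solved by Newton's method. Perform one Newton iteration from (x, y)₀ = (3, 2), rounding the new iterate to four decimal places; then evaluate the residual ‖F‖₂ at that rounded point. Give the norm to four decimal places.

8.2379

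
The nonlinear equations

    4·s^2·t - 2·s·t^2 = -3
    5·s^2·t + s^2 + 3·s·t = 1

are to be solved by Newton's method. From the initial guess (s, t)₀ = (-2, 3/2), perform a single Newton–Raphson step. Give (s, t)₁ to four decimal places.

(-1.6066, 0.6148)

At (-2, 3/2): F = (36.0000, 24.0000).
Jacobian J = [[8·s·t - 2·t^2, 4·s^2 - 4·s·t], [10·s·t + 2·s + 3·t, 5·s^2 + 3·s]].
At the point, J = [[-28.5000, 28.0000], [-29.5000, 14.0000]] (det J = 427.0000).
Solving J·Δ = −F gives Δ = (0.3934, -0.8852).
Then the next iterate is (s, t)₁ = (-1.6066, 0.6148).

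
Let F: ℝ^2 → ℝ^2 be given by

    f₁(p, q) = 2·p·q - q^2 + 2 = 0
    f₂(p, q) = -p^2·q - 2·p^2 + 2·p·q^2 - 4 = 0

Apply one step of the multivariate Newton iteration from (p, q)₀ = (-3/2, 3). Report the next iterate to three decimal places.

(-1.179, 1.436)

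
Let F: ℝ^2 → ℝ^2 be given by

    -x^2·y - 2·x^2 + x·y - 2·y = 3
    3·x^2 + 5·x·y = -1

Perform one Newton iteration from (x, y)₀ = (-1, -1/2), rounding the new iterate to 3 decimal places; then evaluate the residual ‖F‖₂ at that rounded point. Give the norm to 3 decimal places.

At (-1, -1/2): F = (-3.000, 6.500).
Jacobian J = [[-2·x·y - 4·x + y, -x^2 + x - 2], [6·x + 5·y, 5·x]].
At the point, J = [[2.500, -4.000], [-8.500, -5.000]] (det J = -46.500).
Solving J·Δ = −F gives Δ = (0.882, -0.199).
Then the next iterate is (x, y)₁ = (-0.118, -0.699).
Re-evaluating at (-0.118, -0.699): F = (-1.53763, 1.45418), so ‖F‖₂ = 2.116.

2.116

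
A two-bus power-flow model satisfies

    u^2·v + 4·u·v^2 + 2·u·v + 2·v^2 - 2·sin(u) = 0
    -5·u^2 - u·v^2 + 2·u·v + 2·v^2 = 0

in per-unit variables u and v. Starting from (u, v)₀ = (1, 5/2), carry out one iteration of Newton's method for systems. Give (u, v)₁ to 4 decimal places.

(0.8407, 1.3511)

At (1, 5/2): F = (43.317058, 6.2500).
Jacobian J = [[2·u·v + 4·v^2 + 2·v - 2·cos(u), u^2 + 8·u·v + 2·u + 4·v], [-10·u - v^2 + 2·v, -2·u·v + 2·u + 4·v]].
At the point, J = [[33.919395, 33.0000], [-11.2500, 7.0000]] (det J = 608.685768).
Solving J·Δ = −F gives Δ = (-0.1593, -1.1489).
Then the next iterate is (u, v)₁ = (0.8407, 1.3511).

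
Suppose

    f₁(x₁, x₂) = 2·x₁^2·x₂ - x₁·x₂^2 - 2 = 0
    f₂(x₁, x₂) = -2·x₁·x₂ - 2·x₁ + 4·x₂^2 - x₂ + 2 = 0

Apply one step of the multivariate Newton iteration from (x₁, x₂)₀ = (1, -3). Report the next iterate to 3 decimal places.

(0.815, -1.361)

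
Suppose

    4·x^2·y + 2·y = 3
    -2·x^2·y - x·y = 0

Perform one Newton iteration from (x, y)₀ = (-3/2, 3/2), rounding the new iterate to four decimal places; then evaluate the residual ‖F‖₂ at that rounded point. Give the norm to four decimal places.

At (-3/2, 3/2): F = (13.5000, -4.5000).
Jacobian J = [[8·x·y, 4·x^2 + 2], [-4·x·y - y, -2·x^2 - x]].
At the point, J = [[-18.0000, 11.0000], [7.5000, -3.0000]] (det J = -28.5000).
Solving J·Δ = −F gives Δ = (0.3158, -0.7105).
Then the next iterate is (x, y)₁ = (-1.1842, 0.7895).
Re-evaluating at (-1.1842, 0.7895): F = (3.007557, -1.279353), so ‖F‖₂ = 3.2684.

3.2684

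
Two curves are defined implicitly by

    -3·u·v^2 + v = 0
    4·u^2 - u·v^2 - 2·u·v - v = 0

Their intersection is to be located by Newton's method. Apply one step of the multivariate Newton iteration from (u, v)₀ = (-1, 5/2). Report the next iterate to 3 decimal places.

At (-1, 5/2): F = (21.250, 12.750).
Jacobian J = [[-3·v^2, -6·u·v + 1], [8·u - v^2 - 2·v, -2·u·v - 2·u - 1]].
At the point, J = [[-18.750, 16.000], [-19.250, 6.000]] (det J = 195.500).
Solving J·Δ = −F gives Δ = (0.391, -0.870).
Then the next iterate is (u, v)₁ = (-0.609, 1.630).

(-0.609, 1.630)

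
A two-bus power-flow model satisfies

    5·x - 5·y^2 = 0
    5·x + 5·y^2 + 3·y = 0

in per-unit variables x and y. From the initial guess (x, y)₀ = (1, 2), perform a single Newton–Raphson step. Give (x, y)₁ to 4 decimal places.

At (1, 2): F = (-15.0000, 31.0000).
Jacobian J = [[5, -10·y], [5, 10·y + 3]].
At the point, J = [[5.0000, -20.0000], [5.0000, 23.0000]] (det J = 215.0000).
Solving J·Δ = −F gives Δ = (-1.2791, -1.0698).
Then the next iterate is (x, y)₁ = (-0.2791, 0.9302).

(-0.2791, 0.9302)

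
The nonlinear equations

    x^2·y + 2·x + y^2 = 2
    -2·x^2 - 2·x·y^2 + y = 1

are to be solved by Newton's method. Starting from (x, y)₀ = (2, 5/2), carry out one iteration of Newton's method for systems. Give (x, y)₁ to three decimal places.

At (2, 5/2): F = (18.250, -31.500).
Jacobian J = [[2·x·y + 2, x^2 + 2·y], [-4·x - 2·y^2, -4·x·y + 1]].
At the point, J = [[12.000, 9.000], [-20.500, -19.000]] (det J = -43.500).
Solving J·Δ = −F gives Δ = (-1.454, -0.089).
Then the next iterate is (x, y)₁ = (0.546, 2.411).

(0.546, 2.411)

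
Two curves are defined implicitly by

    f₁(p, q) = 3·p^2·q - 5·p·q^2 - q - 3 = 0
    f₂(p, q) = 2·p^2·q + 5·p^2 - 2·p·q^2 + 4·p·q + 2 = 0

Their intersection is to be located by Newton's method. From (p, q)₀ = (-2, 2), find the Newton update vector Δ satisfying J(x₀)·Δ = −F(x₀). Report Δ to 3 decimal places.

At (-2, 2): F = (59.000, 38.000).
Jacobian J = [[6·p·q - 5·q^2, 3·p^2 - 10·p·q - 1], [4·p·q + 10·p - 2·q^2 + 4·q, 2·p^2 - 4·p·q + 4·p]].
At the point, J = [[-44.000, 51.000], [-36.000, 16.000]] (det J = 1132.000).
Solving J·Δ = −F gives Δ = (0.878, -0.399).

(0.878, -0.399)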